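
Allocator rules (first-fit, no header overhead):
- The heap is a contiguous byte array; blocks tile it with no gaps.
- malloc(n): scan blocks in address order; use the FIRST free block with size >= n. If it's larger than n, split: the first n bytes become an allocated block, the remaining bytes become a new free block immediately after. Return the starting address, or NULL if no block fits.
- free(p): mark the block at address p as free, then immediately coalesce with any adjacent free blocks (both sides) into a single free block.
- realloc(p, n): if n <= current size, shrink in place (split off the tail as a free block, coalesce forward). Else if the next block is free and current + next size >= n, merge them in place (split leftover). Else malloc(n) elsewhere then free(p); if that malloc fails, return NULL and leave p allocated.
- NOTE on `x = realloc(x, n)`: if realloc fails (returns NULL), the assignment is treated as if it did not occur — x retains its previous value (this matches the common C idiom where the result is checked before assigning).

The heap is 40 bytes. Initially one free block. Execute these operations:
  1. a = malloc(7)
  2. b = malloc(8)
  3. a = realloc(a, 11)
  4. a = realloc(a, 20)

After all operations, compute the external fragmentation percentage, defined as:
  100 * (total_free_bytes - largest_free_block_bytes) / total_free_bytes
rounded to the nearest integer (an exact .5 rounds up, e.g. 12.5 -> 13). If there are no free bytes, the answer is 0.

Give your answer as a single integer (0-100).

Op 1: a = malloc(7) -> a = 0; heap: [0-6 ALLOC][7-39 FREE]
Op 2: b = malloc(8) -> b = 7; heap: [0-6 ALLOC][7-14 ALLOC][15-39 FREE]
Op 3: a = realloc(a, 11) -> a = 15; heap: [0-6 FREE][7-14 ALLOC][15-25 ALLOC][26-39 FREE]
Op 4: a = realloc(a, 20) -> a = 15; heap: [0-6 FREE][7-14 ALLOC][15-34 ALLOC][35-39 FREE]
Free blocks: [7 5] total_free=12 largest=7 -> 100*(12-7)/12 = 500/12 ≈ 41.667 -> rounds to 42

Answer: 42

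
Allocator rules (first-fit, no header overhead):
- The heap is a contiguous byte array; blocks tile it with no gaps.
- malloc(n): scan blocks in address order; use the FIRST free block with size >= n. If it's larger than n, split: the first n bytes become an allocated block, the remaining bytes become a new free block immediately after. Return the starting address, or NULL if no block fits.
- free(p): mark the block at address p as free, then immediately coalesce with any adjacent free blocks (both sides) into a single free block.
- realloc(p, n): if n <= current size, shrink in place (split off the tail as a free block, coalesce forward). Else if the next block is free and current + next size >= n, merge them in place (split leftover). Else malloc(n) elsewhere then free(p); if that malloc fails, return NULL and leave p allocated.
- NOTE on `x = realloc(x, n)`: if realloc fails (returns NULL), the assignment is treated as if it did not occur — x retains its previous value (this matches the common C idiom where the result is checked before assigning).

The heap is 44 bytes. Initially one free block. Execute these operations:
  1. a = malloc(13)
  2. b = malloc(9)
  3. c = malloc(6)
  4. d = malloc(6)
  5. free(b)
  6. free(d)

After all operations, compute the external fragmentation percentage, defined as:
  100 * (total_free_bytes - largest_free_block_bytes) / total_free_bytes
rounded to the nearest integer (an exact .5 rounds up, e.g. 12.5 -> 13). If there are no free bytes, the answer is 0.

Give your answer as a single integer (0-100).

Op 1: a = malloc(13) -> a = 0; heap: [0-12 ALLOC][13-43 FREE]
Op 2: b = malloc(9) -> b = 13; heap: [0-12 ALLOC][13-21 ALLOC][22-43 FREE]
Op 3: c = malloc(6) -> c = 22; heap: [0-12 ALLOC][13-21 ALLOC][22-27 ALLOC][28-43 FREE]
Op 4: d = malloc(6) -> d = 28; heap: [0-12 ALLOC][13-21 ALLOC][22-27 ALLOC][28-33 ALLOC][34-43 FREE]
Op 5: free(b) -> (freed b); heap: [0-12 ALLOC][13-21 FREE][22-27 ALLOC][28-33 ALLOC][34-43 FREE]
Op 6: free(d) -> (freed d); heap: [0-12 ALLOC][13-21 FREE][22-27 ALLOC][28-43 FREE]
Free blocks: [9 16] total_free=25 largest=16 -> 100*(25-16)/25 = 900/25 = 36

Answer: 36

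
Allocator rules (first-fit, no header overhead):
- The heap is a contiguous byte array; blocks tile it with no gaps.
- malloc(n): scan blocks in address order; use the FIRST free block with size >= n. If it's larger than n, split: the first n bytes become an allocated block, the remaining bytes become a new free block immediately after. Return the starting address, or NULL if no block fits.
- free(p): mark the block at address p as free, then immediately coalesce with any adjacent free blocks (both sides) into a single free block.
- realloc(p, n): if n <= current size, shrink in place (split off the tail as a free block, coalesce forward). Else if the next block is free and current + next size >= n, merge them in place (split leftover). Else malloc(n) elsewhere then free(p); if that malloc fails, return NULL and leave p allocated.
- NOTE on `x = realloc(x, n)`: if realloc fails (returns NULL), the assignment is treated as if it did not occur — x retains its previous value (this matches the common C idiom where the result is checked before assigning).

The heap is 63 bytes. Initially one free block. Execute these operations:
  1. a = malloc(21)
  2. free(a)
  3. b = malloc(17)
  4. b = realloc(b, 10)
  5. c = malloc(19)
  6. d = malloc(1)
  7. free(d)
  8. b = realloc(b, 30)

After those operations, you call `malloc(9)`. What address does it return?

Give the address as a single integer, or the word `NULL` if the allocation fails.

Op 1: a = malloc(21) -> a = 0; heap: [0-20 ALLOC][21-62 FREE]
Op 2: free(a) -> (freed a); heap: [0-62 FREE]
Op 3: b = malloc(17) -> b = 0; heap: [0-16 ALLOC][17-62 FREE]
Op 4: b = realloc(b, 10) -> b = 0; heap: [0-9 ALLOC][10-62 FREE]
Op 5: c = malloc(19) -> c = 10; heap: [0-9 ALLOC][10-28 ALLOC][29-62 FREE]
Op 6: d = malloc(1) -> d = 29; heap: [0-9 ALLOC][10-28 ALLOC][29-29 ALLOC][30-62 FREE]
Op 7: free(d) -> (freed d); heap: [0-9 ALLOC][10-28 ALLOC][29-62 FREE]
Op 8: b = realloc(b, 30) -> b = 29; heap: [0-9 FREE][10-28 ALLOC][29-58 ALLOC][59-62 FREE]
malloc(9): first-fit scan over [0-9 FREE][10-28 ALLOC][29-58 ALLOC][59-62 FREE] -> 0

Answer: 0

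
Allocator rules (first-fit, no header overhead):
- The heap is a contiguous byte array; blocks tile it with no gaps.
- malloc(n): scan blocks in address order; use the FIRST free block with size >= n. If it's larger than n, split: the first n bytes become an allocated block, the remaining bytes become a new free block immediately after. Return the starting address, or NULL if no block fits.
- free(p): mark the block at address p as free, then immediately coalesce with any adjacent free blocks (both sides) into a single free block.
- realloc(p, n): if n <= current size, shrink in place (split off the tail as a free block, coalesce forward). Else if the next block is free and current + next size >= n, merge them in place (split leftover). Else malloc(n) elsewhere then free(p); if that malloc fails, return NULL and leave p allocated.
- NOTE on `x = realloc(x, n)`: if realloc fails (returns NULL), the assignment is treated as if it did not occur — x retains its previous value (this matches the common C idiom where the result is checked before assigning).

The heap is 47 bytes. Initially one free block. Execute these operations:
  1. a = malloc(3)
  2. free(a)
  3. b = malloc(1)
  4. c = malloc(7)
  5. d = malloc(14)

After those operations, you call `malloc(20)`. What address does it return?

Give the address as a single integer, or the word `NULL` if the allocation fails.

Answer: 22

Derivation:
Op 1: a = malloc(3) -> a = 0; heap: [0-2 ALLOC][3-46 FREE]
Op 2: free(a) -> (freed a); heap: [0-46 FREE]
Op 3: b = malloc(1) -> b = 0; heap: [0-0 ALLOC][1-46 FREE]
Op 4: c = malloc(7) -> c = 1; heap: [0-0 ALLOC][1-7 ALLOC][8-46 FREE]
Op 5: d = malloc(14) -> d = 8; heap: [0-0 ALLOC][1-7 ALLOC][8-21 ALLOC][22-46 FREE]
malloc(20): first-fit scan over [0-0 ALLOC][1-7 ALLOC][8-21 ALLOC][22-46 FREE] -> 22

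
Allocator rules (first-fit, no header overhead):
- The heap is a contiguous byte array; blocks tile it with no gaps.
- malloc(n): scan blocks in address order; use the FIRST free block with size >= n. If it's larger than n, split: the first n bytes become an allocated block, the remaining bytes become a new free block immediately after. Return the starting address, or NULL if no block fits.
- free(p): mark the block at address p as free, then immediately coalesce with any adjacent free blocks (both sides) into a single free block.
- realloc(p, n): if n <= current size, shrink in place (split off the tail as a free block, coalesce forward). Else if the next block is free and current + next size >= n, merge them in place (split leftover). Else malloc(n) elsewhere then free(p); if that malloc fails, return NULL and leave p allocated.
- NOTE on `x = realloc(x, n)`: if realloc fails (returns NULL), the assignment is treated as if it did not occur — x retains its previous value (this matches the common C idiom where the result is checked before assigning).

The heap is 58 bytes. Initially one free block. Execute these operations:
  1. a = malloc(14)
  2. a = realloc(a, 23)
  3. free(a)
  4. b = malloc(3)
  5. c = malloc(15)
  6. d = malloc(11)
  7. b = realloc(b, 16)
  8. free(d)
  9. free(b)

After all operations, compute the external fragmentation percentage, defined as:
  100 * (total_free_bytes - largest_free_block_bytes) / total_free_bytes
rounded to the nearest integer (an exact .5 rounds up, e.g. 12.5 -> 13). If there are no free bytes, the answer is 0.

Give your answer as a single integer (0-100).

Answer: 7

Derivation:
Op 1: a = malloc(14) -> a = 0; heap: [0-13 ALLOC][14-57 FREE]
Op 2: a = realloc(a, 23) -> a = 0; heap: [0-22 ALLOC][23-57 FREE]
Op 3: free(a) -> (freed a); heap: [0-57 FREE]
Op 4: b = malloc(3) -> b = 0; heap: [0-2 ALLOC][3-57 FREE]
Op 5: c = malloc(15) -> c = 3; heap: [0-2 ALLOC][3-17 ALLOC][18-57 FREE]
Op 6: d = malloc(11) -> d = 18; heap: [0-2 ALLOC][3-17 ALLOC][18-28 ALLOC][29-57 FREE]
Op 7: b = realloc(b, 16) -> b = 29; heap: [0-2 FREE][3-17 ALLOC][18-28 ALLOC][29-44 ALLOC][45-57 FREE]
Op 8: free(d) -> (freed d); heap: [0-2 FREE][3-17 ALLOC][18-28 FREE][29-44 ALLOC][45-57 FREE]
Op 9: free(b) -> (freed b); heap: [0-2 FREE][3-17 ALLOC][18-57 FREE]
Free blocks: [3 40] total_free=43 largest=40 -> 100*(43-40)/43 = 300/43 ≈ 6.977 -> rounds to 7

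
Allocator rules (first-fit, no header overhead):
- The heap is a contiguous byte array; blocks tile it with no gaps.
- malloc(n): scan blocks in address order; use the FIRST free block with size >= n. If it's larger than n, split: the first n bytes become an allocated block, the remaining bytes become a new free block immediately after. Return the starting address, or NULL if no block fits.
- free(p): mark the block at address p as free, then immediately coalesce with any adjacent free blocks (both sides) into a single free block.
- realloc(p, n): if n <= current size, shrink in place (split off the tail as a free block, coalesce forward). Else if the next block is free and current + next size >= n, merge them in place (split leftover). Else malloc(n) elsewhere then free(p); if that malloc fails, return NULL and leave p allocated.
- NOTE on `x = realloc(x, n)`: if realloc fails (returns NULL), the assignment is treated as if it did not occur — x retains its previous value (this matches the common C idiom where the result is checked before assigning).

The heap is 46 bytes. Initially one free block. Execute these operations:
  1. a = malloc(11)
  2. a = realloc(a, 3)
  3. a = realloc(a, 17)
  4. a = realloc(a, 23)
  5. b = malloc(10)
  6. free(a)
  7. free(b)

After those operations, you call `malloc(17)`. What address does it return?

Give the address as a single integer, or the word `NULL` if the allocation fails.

Op 1: a = malloc(11) -> a = 0; heap: [0-10 ALLOC][11-45 FREE]
Op 2: a = realloc(a, 3) -> a = 0; heap: [0-2 ALLOC][3-45 FREE]
Op 3: a = realloc(a, 17) -> a = 0; heap: [0-16 ALLOC][17-45 FREE]
Op 4: a = realloc(a, 23) -> a = 0; heap: [0-22 ALLOC][23-45 FREE]
Op 5: b = malloc(10) -> b = 23; heap: [0-22 ALLOC][23-32 ALLOC][33-45 FREE]
Op 6: free(a) -> (freed a); heap: [0-22 FREE][23-32 ALLOC][33-45 FREE]
Op 7: free(b) -> (freed b); heap: [0-45 FREE]
malloc(17): first-fit scan over [0-45 FREE] -> 0

Answer: 0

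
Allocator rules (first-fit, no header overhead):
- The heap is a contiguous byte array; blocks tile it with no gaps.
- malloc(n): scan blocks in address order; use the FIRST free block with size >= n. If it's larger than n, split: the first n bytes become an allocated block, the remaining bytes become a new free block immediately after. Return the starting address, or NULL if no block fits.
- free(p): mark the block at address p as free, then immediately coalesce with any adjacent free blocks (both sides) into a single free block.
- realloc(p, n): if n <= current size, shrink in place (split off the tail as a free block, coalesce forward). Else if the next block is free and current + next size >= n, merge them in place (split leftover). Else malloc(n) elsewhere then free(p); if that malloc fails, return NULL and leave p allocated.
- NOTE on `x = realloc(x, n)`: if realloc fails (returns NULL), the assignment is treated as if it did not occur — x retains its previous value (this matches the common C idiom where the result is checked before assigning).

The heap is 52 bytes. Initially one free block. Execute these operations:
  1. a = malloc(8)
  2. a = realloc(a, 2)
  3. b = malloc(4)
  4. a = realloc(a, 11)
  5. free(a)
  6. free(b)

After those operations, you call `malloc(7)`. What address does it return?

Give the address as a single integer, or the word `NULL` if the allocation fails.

Answer: 0

Derivation:
Op 1: a = malloc(8) -> a = 0; heap: [0-7 ALLOC][8-51 FREE]
Op 2: a = realloc(a, 2) -> a = 0; heap: [0-1 ALLOC][2-51 FREE]
Op 3: b = malloc(4) -> b = 2; heap: [0-1 ALLOC][2-5 ALLOC][6-51 FREE]
Op 4: a = realloc(a, 11) -> a = 6; heap: [0-1 FREE][2-5 ALLOC][6-16 ALLOC][17-51 FREE]
Op 5: free(a) -> (freed a); heap: [0-1 FREE][2-5 ALLOC][6-51 FREE]
Op 6: free(b) -> (freed b); heap: [0-51 FREE]
malloc(7): first-fit scan over [0-51 FREE] -> 0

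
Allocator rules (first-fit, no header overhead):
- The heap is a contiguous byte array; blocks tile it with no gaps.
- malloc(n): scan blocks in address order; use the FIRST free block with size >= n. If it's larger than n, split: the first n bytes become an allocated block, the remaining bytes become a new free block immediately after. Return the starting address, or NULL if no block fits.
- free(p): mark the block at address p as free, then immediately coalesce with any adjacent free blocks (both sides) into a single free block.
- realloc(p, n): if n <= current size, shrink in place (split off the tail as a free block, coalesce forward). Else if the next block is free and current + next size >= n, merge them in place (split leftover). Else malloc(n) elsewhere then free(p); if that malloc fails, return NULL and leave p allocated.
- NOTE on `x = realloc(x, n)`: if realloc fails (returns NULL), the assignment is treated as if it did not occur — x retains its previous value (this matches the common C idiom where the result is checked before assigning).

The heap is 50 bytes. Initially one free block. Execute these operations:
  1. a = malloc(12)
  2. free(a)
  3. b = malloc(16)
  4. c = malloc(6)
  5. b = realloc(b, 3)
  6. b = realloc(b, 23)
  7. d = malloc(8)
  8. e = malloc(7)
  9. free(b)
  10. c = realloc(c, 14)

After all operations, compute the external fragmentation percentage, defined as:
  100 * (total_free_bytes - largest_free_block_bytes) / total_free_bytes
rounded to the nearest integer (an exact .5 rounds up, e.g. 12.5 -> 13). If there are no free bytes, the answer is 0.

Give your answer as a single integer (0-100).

Op 1: a = malloc(12) -> a = 0; heap: [0-11 ALLOC][12-49 FREE]
Op 2: free(a) -> (freed a); heap: [0-49 FREE]
Op 3: b = malloc(16) -> b = 0; heap: [0-15 ALLOC][16-49 FREE]
Op 4: c = malloc(6) -> c = 16; heap: [0-15 ALLOC][16-21 ALLOC][22-49 FREE]
Op 5: b = realloc(b, 3) -> b = 0; heap: [0-2 ALLOC][3-15 FREE][16-21 ALLOC][22-49 FREE]
Op 6: b = realloc(b, 23) -> b = 22; heap: [0-15 FREE][16-21 ALLOC][22-44 ALLOC][45-49 FREE]
Op 7: d = malloc(8) -> d = 0; heap: [0-7 ALLOC][8-15 FREE][16-21 ALLOC][22-44 ALLOC][45-49 FREE]
Op 8: e = malloc(7) -> e = 8; heap: [0-7 ALLOC][8-14 ALLOC][15-15 FREE][16-21 ALLOC][22-44 ALLOC][45-49 FREE]
Op 9: free(b) -> (freed b); heap: [0-7 ALLOC][8-14 ALLOC][15-15 FREE][16-21 ALLOC][22-49 FREE]
Op 10: c = realloc(c, 14) -> c = 16; heap: [0-7 ALLOC][8-14 ALLOC][15-15 FREE][16-29 ALLOC][30-49 FREE]
Free blocks: [1 20] total_free=21 largest=20 -> 100*(21-20)/21 = 100/21 ≈ 4.762 -> rounds to 5

Answer: 5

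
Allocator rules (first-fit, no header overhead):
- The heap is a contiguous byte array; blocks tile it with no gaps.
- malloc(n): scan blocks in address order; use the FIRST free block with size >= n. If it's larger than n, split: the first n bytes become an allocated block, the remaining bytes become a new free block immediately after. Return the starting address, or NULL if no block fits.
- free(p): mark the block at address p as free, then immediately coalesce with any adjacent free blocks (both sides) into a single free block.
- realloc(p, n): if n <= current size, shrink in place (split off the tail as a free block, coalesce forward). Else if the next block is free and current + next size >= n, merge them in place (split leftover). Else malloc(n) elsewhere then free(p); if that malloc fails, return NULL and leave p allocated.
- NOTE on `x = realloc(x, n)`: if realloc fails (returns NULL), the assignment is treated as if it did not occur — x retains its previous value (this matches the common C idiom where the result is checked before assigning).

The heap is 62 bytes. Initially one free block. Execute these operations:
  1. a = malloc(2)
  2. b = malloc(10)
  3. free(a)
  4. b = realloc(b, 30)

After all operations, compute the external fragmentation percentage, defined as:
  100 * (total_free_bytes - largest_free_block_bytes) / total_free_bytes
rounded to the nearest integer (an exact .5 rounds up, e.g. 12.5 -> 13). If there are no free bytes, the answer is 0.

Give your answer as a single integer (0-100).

Op 1: a = malloc(2) -> a = 0; heap: [0-1 ALLOC][2-61 FREE]
Op 2: b = malloc(10) -> b = 2; heap: [0-1 ALLOC][2-11 ALLOC][12-61 FREE]
Op 3: free(a) -> (freed a); heap: [0-1 FREE][2-11 ALLOC][12-61 FREE]
Op 4: b = realloc(b, 30) -> b = 2; heap: [0-1 FREE][2-31 ALLOC][32-61 FREE]
Free blocks: [2 30] total_free=32 largest=30 -> 100*(32-30)/32 = 200/32 = 6.25 -> rounds to 6

Answer: 6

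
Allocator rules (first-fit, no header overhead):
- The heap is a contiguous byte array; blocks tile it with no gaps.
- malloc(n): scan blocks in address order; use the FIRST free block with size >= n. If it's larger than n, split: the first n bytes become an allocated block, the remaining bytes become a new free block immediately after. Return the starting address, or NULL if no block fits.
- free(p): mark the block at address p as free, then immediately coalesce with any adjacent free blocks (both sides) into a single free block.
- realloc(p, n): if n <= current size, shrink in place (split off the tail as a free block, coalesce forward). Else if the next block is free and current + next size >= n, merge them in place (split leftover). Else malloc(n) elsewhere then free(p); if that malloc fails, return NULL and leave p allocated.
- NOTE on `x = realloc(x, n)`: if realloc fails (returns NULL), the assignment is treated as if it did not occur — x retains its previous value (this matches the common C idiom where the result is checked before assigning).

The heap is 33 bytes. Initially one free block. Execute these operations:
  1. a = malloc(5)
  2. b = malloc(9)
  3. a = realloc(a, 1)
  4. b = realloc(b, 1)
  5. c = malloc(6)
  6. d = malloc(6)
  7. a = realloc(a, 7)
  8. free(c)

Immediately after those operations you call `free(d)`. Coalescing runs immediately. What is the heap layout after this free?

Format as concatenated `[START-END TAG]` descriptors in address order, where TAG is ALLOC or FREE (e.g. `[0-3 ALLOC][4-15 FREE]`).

Op 1: a = malloc(5) -> a = 0; heap: [0-4 ALLOC][5-32 FREE]
Op 2: b = malloc(9) -> b = 5; heap: [0-4 ALLOC][5-13 ALLOC][14-32 FREE]
Op 3: a = realloc(a, 1) -> a = 0; heap: [0-0 ALLOC][1-4 FREE][5-13 ALLOC][14-32 FREE]
Op 4: b = realloc(b, 1) -> b = 5; heap: [0-0 ALLOC][1-4 FREE][5-5 ALLOC][6-32 FREE]
Op 5: c = malloc(6) -> c = 6; heap: [0-0 ALLOC][1-4 FREE][5-5 ALLOC][6-11 ALLOC][12-32 FREE]
Op 6: d = malloc(6) -> d = 12; heap: [0-0 ALLOC][1-4 FREE][5-5 ALLOC][6-11 ALLOC][12-17 ALLOC][18-32 FREE]
Op 7: a = realloc(a, 7) -> a = 18; heap: [0-4 FREE][5-5 ALLOC][6-11 ALLOC][12-17 ALLOC][18-24 ALLOC][25-32 FREE]
Op 8: free(c) -> (freed c); heap: [0-4 FREE][5-5 ALLOC][6-11 FREE][12-17 ALLOC][18-24 ALLOC][25-32 FREE]
free(d): d = 12 -> block [12-17 ALLOC]; mark free, coalesce with adjacent free neighbors -> [0-4 FREE][5-5 ALLOC][6-17 FREE][18-24 ALLOC][25-32 FREE]

Answer: [0-4 FREE][5-5 ALLOC][6-17 FREE][18-24 ALLOC][25-32 FREE]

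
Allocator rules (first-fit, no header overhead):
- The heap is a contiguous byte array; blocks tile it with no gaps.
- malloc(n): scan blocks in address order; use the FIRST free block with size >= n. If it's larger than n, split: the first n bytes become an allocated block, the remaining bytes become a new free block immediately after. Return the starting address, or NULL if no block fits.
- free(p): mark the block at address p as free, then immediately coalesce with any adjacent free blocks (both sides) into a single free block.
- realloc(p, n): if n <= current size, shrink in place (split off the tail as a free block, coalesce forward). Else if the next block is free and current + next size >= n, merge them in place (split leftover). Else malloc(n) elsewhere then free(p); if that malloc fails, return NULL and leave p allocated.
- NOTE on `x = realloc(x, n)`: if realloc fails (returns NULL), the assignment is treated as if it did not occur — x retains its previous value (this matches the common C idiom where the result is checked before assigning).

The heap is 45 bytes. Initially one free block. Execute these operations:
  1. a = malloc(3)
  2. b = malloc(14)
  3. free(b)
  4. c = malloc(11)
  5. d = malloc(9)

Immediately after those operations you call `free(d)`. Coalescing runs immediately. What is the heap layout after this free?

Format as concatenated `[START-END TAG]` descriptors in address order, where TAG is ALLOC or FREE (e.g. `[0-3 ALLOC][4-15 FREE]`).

Answer: [0-2 ALLOC][3-13 ALLOC][14-44 FREE]

Derivation:
Op 1: a = malloc(3) -> a = 0; heap: [0-2 ALLOC][3-44 FREE]
Op 2: b = malloc(14) -> b = 3; heap: [0-2 ALLOC][3-16 ALLOC][17-44 FREE]
Op 3: free(b) -> (freed b); heap: [0-2 ALLOC][3-44 FREE]
Op 4: c = malloc(11) -> c = 3; heap: [0-2 ALLOC][3-13 ALLOC][14-44 FREE]
Op 5: d = malloc(9) -> d = 14; heap: [0-2 ALLOC][3-13 ALLOC][14-22 ALLOC][23-44 FREE]
free(d): d = 14 -> block [14-22 ALLOC]; mark free, coalesce with adjacent free neighbors -> [0-2 ALLOC][3-13 ALLOC][14-44 FREE]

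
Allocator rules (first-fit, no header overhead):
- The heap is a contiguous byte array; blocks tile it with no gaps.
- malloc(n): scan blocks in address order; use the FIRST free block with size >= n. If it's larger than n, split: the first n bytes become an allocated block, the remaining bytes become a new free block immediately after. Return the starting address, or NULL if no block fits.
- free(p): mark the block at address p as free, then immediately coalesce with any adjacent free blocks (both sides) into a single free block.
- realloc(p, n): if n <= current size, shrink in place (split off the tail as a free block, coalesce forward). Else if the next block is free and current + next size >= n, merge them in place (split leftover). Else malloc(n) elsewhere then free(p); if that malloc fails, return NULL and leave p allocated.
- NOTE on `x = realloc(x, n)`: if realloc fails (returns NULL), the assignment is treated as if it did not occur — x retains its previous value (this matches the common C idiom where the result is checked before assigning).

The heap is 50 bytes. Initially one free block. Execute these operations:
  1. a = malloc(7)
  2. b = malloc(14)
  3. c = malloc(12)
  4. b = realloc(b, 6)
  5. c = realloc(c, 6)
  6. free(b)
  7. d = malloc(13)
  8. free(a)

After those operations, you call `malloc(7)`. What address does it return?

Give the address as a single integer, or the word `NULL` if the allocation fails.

Op 1: a = malloc(7) -> a = 0; heap: [0-6 ALLOC][7-49 FREE]
Op 2: b = malloc(14) -> b = 7; heap: [0-6 ALLOC][7-20 ALLOC][21-49 FREE]
Op 3: c = malloc(12) -> c = 21; heap: [0-6 ALLOC][7-20 ALLOC][21-32 ALLOC][33-49 FREE]
Op 4: b = realloc(b, 6) -> b = 7; heap: [0-6 ALLOC][7-12 ALLOC][13-20 FREE][21-32 ALLOC][33-49 FREE]
Op 5: c = realloc(c, 6) -> c = 21; heap: [0-6 ALLOC][7-12 ALLOC][13-20 FREE][21-26 ALLOC][27-49 FREE]
Op 6: free(b) -> (freed b); heap: [0-6 ALLOC][7-20 FREE][21-26 ALLOC][27-49 FREE]
Op 7: d = malloc(13) -> d = 7; heap: [0-6 ALLOC][7-19 ALLOC][20-20 FREE][21-26 ALLOC][27-49 FREE]
Op 8: free(a) -> (freed a); heap: [0-6 FREE][7-19 ALLOC][20-20 FREE][21-26 ALLOC][27-49 FREE]
malloc(7): first-fit scan over [0-6 FREE][7-19 ALLOC][20-20 FREE][21-26 ALLOC][27-49 FREE] -> 0

Answer: 0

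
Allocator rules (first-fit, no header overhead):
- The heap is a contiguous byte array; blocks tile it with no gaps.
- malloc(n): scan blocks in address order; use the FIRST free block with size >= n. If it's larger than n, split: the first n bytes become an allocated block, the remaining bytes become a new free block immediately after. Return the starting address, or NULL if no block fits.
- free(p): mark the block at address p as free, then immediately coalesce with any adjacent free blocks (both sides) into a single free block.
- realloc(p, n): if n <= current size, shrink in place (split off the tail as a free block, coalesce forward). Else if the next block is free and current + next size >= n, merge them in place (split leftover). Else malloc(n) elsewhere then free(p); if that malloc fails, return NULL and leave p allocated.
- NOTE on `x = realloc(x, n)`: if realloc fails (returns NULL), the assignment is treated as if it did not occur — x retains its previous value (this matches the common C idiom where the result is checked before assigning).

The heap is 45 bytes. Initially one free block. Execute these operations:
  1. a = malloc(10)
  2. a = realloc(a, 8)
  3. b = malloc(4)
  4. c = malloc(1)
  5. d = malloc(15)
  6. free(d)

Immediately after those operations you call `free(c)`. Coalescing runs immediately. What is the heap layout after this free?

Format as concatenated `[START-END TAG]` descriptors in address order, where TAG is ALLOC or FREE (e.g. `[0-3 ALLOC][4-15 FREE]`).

Answer: [0-7 ALLOC][8-11 ALLOC][12-44 FREE]

Derivation:
Op 1: a = malloc(10) -> a = 0; heap: [0-9 ALLOC][10-44 FREE]
Op 2: a = realloc(a, 8) -> a = 0; heap: [0-7 ALLOC][8-44 FREE]
Op 3: b = malloc(4) -> b = 8; heap: [0-7 ALLOC][8-11 ALLOC][12-44 FREE]
Op 4: c = malloc(1) -> c = 12; heap: [0-7 ALLOC][8-11 ALLOC][12-12 ALLOC][13-44 FREE]
Op 5: d = malloc(15) -> d = 13; heap: [0-7 ALLOC][8-11 ALLOC][12-12 ALLOC][13-27 ALLOC][28-44 FREE]
Op 6: free(d) -> (freed d); heap: [0-7 ALLOC][8-11 ALLOC][12-12 ALLOC][13-44 FREE]
free(c): c = 12 -> block [12-12 ALLOC]; mark free, coalesce with adjacent free neighbors -> [0-7 ALLOC][8-11 ALLOC][12-44 FREE]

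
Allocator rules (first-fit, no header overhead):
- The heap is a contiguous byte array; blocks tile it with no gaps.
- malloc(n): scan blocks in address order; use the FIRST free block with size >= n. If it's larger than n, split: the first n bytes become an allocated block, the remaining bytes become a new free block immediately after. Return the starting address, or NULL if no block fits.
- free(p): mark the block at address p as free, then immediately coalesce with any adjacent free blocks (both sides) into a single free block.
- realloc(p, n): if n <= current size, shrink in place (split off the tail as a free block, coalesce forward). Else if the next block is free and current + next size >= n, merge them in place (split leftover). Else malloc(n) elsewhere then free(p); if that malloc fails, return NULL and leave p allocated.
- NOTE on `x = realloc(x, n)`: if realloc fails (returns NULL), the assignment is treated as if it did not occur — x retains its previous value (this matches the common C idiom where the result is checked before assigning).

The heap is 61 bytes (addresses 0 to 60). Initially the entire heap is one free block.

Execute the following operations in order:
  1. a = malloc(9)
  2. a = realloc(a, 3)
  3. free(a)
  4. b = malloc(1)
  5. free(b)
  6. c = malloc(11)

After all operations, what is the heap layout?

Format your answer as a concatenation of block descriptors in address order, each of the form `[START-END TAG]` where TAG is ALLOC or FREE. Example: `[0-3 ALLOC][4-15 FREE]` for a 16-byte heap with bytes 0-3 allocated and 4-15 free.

Answer: [0-10 ALLOC][11-60 FREE]

Derivation:
Op 1: a = malloc(9) -> a = 0; heap: [0-8 ALLOC][9-60 FREE]
Op 2: a = realloc(a, 3) -> a = 0; heap: [0-2 ALLOC][3-60 FREE]
Op 3: free(a) -> (freed a); heap: [0-60 FREE]
Op 4: b = malloc(1) -> b = 0; heap: [0-0 ALLOC][1-60 FREE]
Op 5: free(b) -> (freed b); heap: [0-60 FREE]
Op 6: c = malloc(11) -> c = 0; heap: [0-10 ALLOC][11-60 FREE]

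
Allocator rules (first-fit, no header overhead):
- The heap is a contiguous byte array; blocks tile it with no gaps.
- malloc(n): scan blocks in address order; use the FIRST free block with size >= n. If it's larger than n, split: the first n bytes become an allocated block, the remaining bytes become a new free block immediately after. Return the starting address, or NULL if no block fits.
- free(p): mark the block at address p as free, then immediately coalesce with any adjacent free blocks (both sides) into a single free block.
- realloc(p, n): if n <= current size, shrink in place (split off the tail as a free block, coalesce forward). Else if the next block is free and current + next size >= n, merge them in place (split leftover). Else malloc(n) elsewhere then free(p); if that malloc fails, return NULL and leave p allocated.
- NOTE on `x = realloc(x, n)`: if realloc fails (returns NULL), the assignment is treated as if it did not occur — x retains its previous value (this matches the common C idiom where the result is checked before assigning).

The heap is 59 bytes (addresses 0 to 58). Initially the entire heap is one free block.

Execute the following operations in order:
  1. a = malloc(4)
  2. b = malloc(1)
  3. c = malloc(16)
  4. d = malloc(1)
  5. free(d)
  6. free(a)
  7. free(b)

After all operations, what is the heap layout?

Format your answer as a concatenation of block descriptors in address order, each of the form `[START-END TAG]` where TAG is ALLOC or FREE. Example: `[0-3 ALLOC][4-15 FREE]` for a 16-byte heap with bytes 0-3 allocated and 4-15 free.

Op 1: a = malloc(4) -> a = 0; heap: [0-3 ALLOC][4-58 FREE]
Op 2: b = malloc(1) -> b = 4; heap: [0-3 ALLOC][4-4 ALLOC][5-58 FREE]
Op 3: c = malloc(16) -> c = 5; heap: [0-3 ALLOC][4-4 ALLOC][5-20 ALLOC][21-58 FREE]
Op 4: d = malloc(1) -> d = 21; heap: [0-3 ALLOC][4-4 ALLOC][5-20 ALLOC][21-21 ALLOC][22-58 FREE]
Op 5: free(d) -> (freed d); heap: [0-3 ALLOC][4-4 ALLOC][5-20 ALLOC][21-58 FREE]
Op 6: free(a) -> (freed a); heap: [0-3 FREE][4-4 ALLOC][5-20 ALLOC][21-58 FREE]
Op 7: free(b) -> (freed b); heap: [0-4 FREE][5-20 ALLOC][21-58 FREE]

Answer: [0-4 FREE][5-20 ALLOC][21-58 FREE]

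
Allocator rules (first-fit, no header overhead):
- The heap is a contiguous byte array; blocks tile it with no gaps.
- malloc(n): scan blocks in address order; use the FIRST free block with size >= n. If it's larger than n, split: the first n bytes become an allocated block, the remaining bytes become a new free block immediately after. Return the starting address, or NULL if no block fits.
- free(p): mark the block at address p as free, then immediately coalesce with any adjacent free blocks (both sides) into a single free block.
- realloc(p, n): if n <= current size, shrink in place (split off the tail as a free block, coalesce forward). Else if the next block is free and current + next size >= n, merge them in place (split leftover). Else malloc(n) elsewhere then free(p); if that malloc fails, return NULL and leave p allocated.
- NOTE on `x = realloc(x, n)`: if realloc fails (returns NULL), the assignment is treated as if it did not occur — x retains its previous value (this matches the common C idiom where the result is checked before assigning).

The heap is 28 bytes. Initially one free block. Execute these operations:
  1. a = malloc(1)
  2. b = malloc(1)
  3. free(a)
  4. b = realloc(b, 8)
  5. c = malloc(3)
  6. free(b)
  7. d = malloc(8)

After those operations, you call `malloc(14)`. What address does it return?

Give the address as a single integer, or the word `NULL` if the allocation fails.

Op 1: a = malloc(1) -> a = 0; heap: [0-0 ALLOC][1-27 FREE]
Op 2: b = malloc(1) -> b = 1; heap: [0-0 ALLOC][1-1 ALLOC][2-27 FREE]
Op 3: free(a) -> (freed a); heap: [0-0 FREE][1-1 ALLOC][2-27 FREE]
Op 4: b = realloc(b, 8) -> b = 1; heap: [0-0 FREE][1-8 ALLOC][9-27 FREE]
Op 5: c = malloc(3) -> c = 9; heap: [0-0 FREE][1-8 ALLOC][9-11 ALLOC][12-27 FREE]
Op 6: free(b) -> (freed b); heap: [0-8 FREE][9-11 ALLOC][12-27 FREE]
Op 7: d = malloc(8) -> d = 0; heap: [0-7 ALLOC][8-8 FREE][9-11 ALLOC][12-27 FREE]
malloc(14): first-fit scan over [0-7 ALLOC][8-8 FREE][9-11 ALLOC][12-27 FREE] -> 12

Answer: 12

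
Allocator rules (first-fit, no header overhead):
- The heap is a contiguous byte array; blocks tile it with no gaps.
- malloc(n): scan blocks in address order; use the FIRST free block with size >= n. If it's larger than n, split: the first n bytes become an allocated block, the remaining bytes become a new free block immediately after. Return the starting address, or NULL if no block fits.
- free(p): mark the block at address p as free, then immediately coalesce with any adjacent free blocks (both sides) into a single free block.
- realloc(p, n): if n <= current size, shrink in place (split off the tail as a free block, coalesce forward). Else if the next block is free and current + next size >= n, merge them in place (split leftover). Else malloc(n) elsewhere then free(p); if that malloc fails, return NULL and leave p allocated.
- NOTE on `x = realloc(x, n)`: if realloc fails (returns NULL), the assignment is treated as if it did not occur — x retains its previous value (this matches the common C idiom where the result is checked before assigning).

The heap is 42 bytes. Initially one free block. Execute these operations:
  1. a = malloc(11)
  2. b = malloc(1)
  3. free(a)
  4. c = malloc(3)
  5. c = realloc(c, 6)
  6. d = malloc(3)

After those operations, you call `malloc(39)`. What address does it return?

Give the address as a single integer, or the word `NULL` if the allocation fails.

Op 1: a = malloc(11) -> a = 0; heap: [0-10 ALLOC][11-41 FREE]
Op 2: b = malloc(1) -> b = 11; heap: [0-10 ALLOC][11-11 ALLOC][12-41 FREE]
Op 3: free(a) -> (freed a); heap: [0-10 FREE][11-11 ALLOC][12-41 FREE]
Op 4: c = malloc(3) -> c = 0; heap: [0-2 ALLOC][3-10 FREE][11-11 ALLOC][12-41 FREE]
Op 5: c = realloc(c, 6) -> c = 0; heap: [0-5 ALLOC][6-10 FREE][11-11 ALLOC][12-41 FREE]
Op 6: d = malloc(3) -> d = 6; heap: [0-5 ALLOC][6-8 ALLOC][9-10 FREE][11-11 ALLOC][12-41 FREE]
malloc(39): first-fit scan over [0-5 ALLOC][6-8 ALLOC][9-10 FREE][11-11 ALLOC][12-41 FREE] -> NULL

Answer: NULL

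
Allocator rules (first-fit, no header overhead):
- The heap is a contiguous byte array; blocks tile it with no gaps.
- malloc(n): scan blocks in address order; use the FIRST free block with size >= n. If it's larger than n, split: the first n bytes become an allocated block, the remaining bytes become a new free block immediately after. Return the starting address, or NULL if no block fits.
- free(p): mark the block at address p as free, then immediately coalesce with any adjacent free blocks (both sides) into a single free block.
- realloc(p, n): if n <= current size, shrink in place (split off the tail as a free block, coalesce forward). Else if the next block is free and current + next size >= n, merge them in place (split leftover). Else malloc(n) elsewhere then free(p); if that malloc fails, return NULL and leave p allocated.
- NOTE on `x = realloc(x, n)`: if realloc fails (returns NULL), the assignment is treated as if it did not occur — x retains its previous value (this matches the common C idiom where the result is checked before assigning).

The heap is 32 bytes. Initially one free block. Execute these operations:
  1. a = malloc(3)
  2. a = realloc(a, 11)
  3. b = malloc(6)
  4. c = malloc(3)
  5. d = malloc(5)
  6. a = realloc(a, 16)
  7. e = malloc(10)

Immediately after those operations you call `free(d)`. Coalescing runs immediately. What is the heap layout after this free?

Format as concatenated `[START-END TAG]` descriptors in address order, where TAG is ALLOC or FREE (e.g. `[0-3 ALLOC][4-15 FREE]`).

Op 1: a = malloc(3) -> a = 0; heap: [0-2 ALLOC][3-31 FREE]
Op 2: a = realloc(a, 11) -> a = 0; heap: [0-10 ALLOC][11-31 FREE]
Op 3: b = malloc(6) -> b = 11; heap: [0-10 ALLOC][11-16 ALLOC][17-31 FREE]
Op 4: c = malloc(3) -> c = 17; heap: [0-10 ALLOC][11-16 ALLOC][17-19 ALLOC][20-31 FREE]
Op 5: d = malloc(5) -> d = 20; heap: [0-10 ALLOC][11-16 ALLOC][17-19 ALLOC][20-24 ALLOC][25-31 FREE]
Op 6: a = realloc(a, 16) -> NULL (a unchanged); heap: [0-10 ALLOC][11-16 ALLOC][17-19 ALLOC][20-24 ALLOC][25-31 FREE]
Op 7: e = malloc(10) -> e = NULL; heap: [0-10 ALLOC][11-16 ALLOC][17-19 ALLOC][20-24 ALLOC][25-31 FREE]
free(d): d = 20 -> block [20-24 ALLOC]; mark free, coalesce with adjacent free neighbors -> [0-10 ALLOC][11-16 ALLOC][17-19 ALLOC][20-31 FREE]

Answer: [0-10 ALLOC][11-16 ALLOC][17-19 ALLOC][20-31 FREE]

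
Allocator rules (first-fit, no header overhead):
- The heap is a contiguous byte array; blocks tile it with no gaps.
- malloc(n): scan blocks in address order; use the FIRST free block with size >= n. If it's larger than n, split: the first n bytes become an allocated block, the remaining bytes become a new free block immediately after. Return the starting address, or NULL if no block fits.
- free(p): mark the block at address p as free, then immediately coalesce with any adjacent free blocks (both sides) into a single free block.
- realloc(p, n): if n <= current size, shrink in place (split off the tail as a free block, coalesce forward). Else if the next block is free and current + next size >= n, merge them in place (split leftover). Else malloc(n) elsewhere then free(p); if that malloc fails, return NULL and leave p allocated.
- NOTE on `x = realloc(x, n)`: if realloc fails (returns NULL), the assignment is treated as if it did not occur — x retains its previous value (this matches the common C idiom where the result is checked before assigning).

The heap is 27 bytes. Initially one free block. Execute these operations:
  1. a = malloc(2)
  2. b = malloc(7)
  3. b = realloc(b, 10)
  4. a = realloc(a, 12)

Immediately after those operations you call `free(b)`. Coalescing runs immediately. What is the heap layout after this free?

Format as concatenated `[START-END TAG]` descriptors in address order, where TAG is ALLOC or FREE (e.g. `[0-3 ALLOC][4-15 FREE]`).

Op 1: a = malloc(2) -> a = 0; heap: [0-1 ALLOC][2-26 FREE]
Op 2: b = malloc(7) -> b = 2; heap: [0-1 ALLOC][2-8 ALLOC][9-26 FREE]
Op 3: b = realloc(b, 10) -> b = 2; heap: [0-1 ALLOC][2-11 ALLOC][12-26 FREE]
Op 4: a = realloc(a, 12) -> a = 12; heap: [0-1 FREE][2-11 ALLOC][12-23 ALLOC][24-26 FREE]
free(b): b = 2 -> block [2-11 ALLOC]; mark free, coalesce with adjacent free neighbors -> [0-11 FREE][12-23 ALLOC][24-26 FREE]

Answer: [0-11 FREE][12-23 ALLOC][24-26 FREE]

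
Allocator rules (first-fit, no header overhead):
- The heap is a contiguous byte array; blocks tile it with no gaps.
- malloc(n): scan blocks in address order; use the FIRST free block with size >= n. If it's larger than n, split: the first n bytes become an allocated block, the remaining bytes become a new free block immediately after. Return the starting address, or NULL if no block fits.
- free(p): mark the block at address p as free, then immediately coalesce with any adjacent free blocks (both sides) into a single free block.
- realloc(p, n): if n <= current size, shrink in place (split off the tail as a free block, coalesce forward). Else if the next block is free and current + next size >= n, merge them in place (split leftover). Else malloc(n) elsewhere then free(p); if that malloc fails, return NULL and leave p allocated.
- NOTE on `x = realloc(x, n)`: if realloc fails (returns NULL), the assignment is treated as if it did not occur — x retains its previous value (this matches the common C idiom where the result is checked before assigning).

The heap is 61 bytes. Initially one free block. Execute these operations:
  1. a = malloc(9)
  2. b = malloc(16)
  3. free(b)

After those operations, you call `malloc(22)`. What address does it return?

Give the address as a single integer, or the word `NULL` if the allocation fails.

Op 1: a = malloc(9) -> a = 0; heap: [0-8 ALLOC][9-60 FREE]
Op 2: b = malloc(16) -> b = 9; heap: [0-8 ALLOC][9-24 ALLOC][25-60 FREE]
Op 3: free(b) -> (freed b); heap: [0-8 ALLOC][9-60 FREE]
malloc(22): first-fit scan over [0-8 ALLOC][9-60 FREE] -> 9

Answer: 9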